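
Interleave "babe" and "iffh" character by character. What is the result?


Interleaving "babe" and "iffh":
  Position 0: 'b' from first, 'i' from second => "bi"
  Position 1: 'a' from first, 'f' from second => "af"
  Position 2: 'b' from first, 'f' from second => "bf"
  Position 3: 'e' from first, 'h' from second => "eh"
Result: biafbfeh

biafbfeh


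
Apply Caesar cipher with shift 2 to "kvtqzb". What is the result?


Caesar cipher: shift "kvtqzb" by 2
  'k' (pos 10) + 2 = pos 12 = 'm'
  'v' (pos 21) + 2 = pos 23 = 'x'
  't' (pos 19) + 2 = pos 21 = 'v'
  'q' (pos 16) + 2 = pos 18 = 's'
  'z' (pos 25) + 2 = pos 1 = 'b'
  'b' (pos 1) + 2 = pos 3 = 'd'
Result: mxvsbd

mxvsbd


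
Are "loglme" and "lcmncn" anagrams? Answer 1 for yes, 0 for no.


Strings: "loglme", "lcmncn"
Sorted first:  egllmo
Sorted second: cclmnn
Differ at position 0: 'e' vs 'c' => not anagrams

0


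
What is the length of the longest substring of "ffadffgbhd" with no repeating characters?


Input: "ffadffgbhd"
Sliding window (track last position of each char):
  Position 0 ('f'): window [0,0] length 1 -- new best
  Position 1 ('f'): repeat (last at 0), move window start to 1
  Position 1 ('f'): window [1,1] length 1
  Position 2 ('a'): window [1,2] length 2 -- new best
  Position 3 ('d'): window [1,3] length 3 -- new best
  Position 4 ('f'): repeat (last at 1), move window start to 2
  Position 4 ('f'): window [2,4] length 3
  Position 5 ('f'): repeat (last at 4), move window start to 5
  Position 5 ('f'): window [5,5] length 1
  Position 6 ('g'): window [5,6] length 2
  Position 7 ('b'): window [5,7] length 3
  Position 8 ('h'): window [5,8] length 4 -- new best
  Position 9 ('d'): window [5,9] length 5 -- new best
Longest substring with no repeats: "fgbhd" with length 5

5


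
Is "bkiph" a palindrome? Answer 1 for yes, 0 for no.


Input: bkiph
Reversed: hpikb
  Compare pos 0 ('b') with pos 4 ('h'): MISMATCH
  Compare pos 1 ('k') with pos 3 ('p'): MISMATCH
Result: not a palindrome

0


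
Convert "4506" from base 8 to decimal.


Input: "4506" in base 8
Positional expansion:
  Digit '4' (value 4) x 8^3 = 2048
  Digit '5' (value 5) x 8^2 = 320
  Digit '0' (value 0) x 8^1 = 0
  Digit '6' (value 6) x 8^0 = 6
Sum = 2374

2374


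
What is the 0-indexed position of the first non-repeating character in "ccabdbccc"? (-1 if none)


Input: ccabdbccc
Character frequencies:
  'a': 1
  'b': 2
  'c': 5
  'd': 1
Scanning left to right for freq == 1:
  Position 0 ('c'): freq=5, skip
  Position 1 ('c'): freq=5, skip
  Position 2 ('a'): unique! => answer = 2

2


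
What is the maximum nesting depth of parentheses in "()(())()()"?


Input: "()(())()()"
Tracking depth:
  Position 0 '(': depth becomes 1
  Position 1 ')': depth becomes 0
  Position 2 '(': depth becomes 1
  Position 3 '(': depth becomes 2
  Position 4 ')': depth becomes 1
  Position 5 ')': depth becomes 0
  Position 6 '(': depth becomes 1
  Position 7 ')': depth becomes 0
  Position 8 '(': depth becomes 1
  Position 9 ')': depth becomes 0
Maximum depth reached: 2

2


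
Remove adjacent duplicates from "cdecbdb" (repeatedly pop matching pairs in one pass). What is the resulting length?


Input: cdecbdb
Stack-based adjacent duplicate removal:
  Read 'c': push. Stack: c
  Read 'd': push. Stack: cd
  Read 'e': push. Stack: cde
  Read 'c': push. Stack: cdec
  Read 'b': push. Stack: cdecb
  Read 'd': push. Stack: cdecbd
  Read 'b': push. Stack: cdecbdb
Final stack: "cdecbdb" (length 7)

7


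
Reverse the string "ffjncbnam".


Input: ffjncbnam
Reading characters right to left:
  Position 8: 'm'
  Position 7: 'a'
  Position 6: 'n'
  Position 5: 'b'
  Position 4: 'c'
  Position 3: 'n'
  Position 2: 'j'
  Position 1: 'f'
  Position 0: 'f'
Reversed: manbcnjff

manbcnjff


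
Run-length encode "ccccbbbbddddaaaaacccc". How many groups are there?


Input: ccccbbbbddddaaaaacccc
Scanning for consecutive runs:
  Group 1: 'c' x 4 (positions 0-3)
  Group 2: 'b' x 4 (positions 4-7)
  Group 3: 'd' x 4 (positions 8-11)
  Group 4: 'a' x 5 (positions 12-16)
  Group 5: 'c' x 4 (positions 17-20)
Total groups: 5

5


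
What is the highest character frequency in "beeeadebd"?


Input: beeeadebd
Character counts:
  'a': 1
  'b': 2
  'd': 2
  'e': 4
Maximum frequency: 4

4


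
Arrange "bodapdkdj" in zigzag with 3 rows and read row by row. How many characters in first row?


Zigzag "bodapdkdj" into 3 rows:
Placing characters:
  'b' => row 0
  'o' => row 1
  'd' => row 2
  'a' => row 1
  'p' => row 0
  'd' => row 1
  'k' => row 2
  'd' => row 1
  'j' => row 0
Rows:
  Row 0: "bpj"
  Row 1: "oadd"
  Row 2: "dk"
First row length: 3

3


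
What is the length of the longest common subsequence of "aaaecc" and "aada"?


LCS of "aaaecc" and "aada"
DP table:
           a    a    d    a
      0    0    0    0    0
  a   0    1    1    1    1
  a   0    1    2    2    2
  a   0    1    2    2    3
  e   0    1    2    2    3
  c   0    1    2    2    3
  c   0    1    2    2    3
LCS length = dp[6][4] = 3

3


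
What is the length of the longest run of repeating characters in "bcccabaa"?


Input: "bcccabaa"
Scanning for longest run:
  Position 1 ('c'): new char, reset run to 1
  Position 2 ('c'): continues run of 'c', length=2
  Position 3 ('c'): continues run of 'c', length=3
  Position 4 ('a'): new char, reset run to 1
  Position 5 ('b'): new char, reset run to 1
  Position 6 ('a'): new char, reset run to 1
  Position 7 ('a'): continues run of 'a', length=2
Longest run: 'c' with length 3

3


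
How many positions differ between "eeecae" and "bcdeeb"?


Comparing "eeecae" and "bcdeeb" position by position:
  Position 0: 'e' vs 'b' => DIFFER
  Position 1: 'e' vs 'c' => DIFFER
  Position 2: 'e' vs 'd' => DIFFER
  Position 3: 'c' vs 'e' => DIFFER
  Position 4: 'a' vs 'e' => DIFFER
  Position 5: 'e' vs 'b' => DIFFER
Positions that differ: 6

6


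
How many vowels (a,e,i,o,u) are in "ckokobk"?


Input: ckokobk
Checking each character:
  'c' at position 0: consonant
  'k' at position 1: consonant
  'o' at position 2: vowel (running total: 1)
  'k' at position 3: consonant
  'o' at position 4: vowel (running total: 2)
  'b' at position 5: consonant
  'k' at position 6: consonant
Total vowels: 2

2


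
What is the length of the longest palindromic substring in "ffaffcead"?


Input: "ffaffcead"
Checking substrings for palindromes:
  [0:5] "ffaff" (len 5) => palindrome
  [1:4] "faf" (len 3) => palindrome
  [0:2] "ff" (len 2) => palindrome
  [3:5] "ff" (len 2) => palindrome
Longest palindromic substring: "ffaff" with length 5

5


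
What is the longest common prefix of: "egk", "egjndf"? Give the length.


Words: egk, egjndf
  Position 0: all 'e' => match
  Position 1: all 'g' => match
  Position 2: ('k', 'j') => mismatch, stop
LCP = "eg" (length 2)

2


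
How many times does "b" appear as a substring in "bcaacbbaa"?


Searching for "b" in "bcaacbbaa"
Scanning each position:
  Position 0: "b" => MATCH
  Position 1: "c" => no
  Position 2: "a" => no
  Position 3: "a" => no
  Position 4: "c" => no
  Position 5: "b" => MATCH
  Position 6: "b" => MATCH
  Position 7: "a" => no
  Position 8: "a" => no
Total occurrences: 3

3


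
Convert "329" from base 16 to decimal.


Input: "329" in base 16
Positional expansion:
  Digit '3' (value 3) x 16^2 = 768
  Digit '2' (value 2) x 16^1 = 32
  Digit '9' (value 9) x 16^0 = 9
Sum = 809

809


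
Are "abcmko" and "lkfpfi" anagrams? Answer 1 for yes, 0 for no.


Strings: "abcmko", "lkfpfi"
Sorted first:  abckmo
Sorted second: ffiklp
Differ at position 0: 'a' vs 'f' => not anagrams

0


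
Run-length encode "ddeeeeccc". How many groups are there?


Input: ddeeeeccc
Scanning for consecutive runs:
  Group 1: 'd' x 2 (positions 0-1)
  Group 2: 'e' x 4 (positions 2-5)
  Group 3: 'c' x 3 (positions 6-8)
Total groups: 3

3


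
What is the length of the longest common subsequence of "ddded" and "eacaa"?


LCS of "ddded" and "eacaa"
DP table:
           e    a    c    a    a
      0    0    0    0    0    0
  d   0    0    0    0    0    0
  d   0    0    0    0    0    0
  d   0    0    0    0    0    0
  e   0    1    1    1    1    1
  d   0    1    1    1    1    1
LCS length = dp[5][5] = 1

1


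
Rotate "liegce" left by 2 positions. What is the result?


Input: "liegce", rotate left by 2
First 2 characters: "li"
Remaining characters: "egce"
Concatenate remaining + first: "egce" + "li" = "egceli"

egceli


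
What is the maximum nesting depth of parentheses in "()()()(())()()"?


Input: "()()()(())()()"
Tracking depth:
  Position 0 '(': depth becomes 1
  Position 1 ')': depth becomes 0
  Position 2 '(': depth becomes 1
  Position 3 ')': depth becomes 0
  Position 4 '(': depth becomes 1
  Position 5 ')': depth becomes 0
  Position 6 '(': depth becomes 1
  Position 7 '(': depth becomes 2
  Position 8 ')': depth becomes 1
  Position 9 ')': depth becomes 0
  Position 10 '(': depth becomes 1
  Position 11 ')': depth becomes 0
  Position 12 '(': depth becomes 1
  Position 13 ')': depth becomes 0
Maximum depth reached: 2

2


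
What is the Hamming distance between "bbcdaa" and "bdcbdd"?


Comparing "bbcdaa" and "bdcbdd" position by position:
  Position 0: 'b' vs 'b' => same
  Position 1: 'b' vs 'd' => differ
  Position 2: 'c' vs 'c' => same
  Position 3: 'd' vs 'b' => differ
  Position 4: 'a' vs 'd' => differ
  Position 5: 'a' vs 'd' => differ
Total differences (Hamming distance): 4

4


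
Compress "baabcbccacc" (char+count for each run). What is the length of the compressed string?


Input: baabcbccacc
Runs:
  'b' x 1 => "b1"
  'a' x 2 => "a2"
  'b' x 1 => "b1"
  'c' x 1 => "c1"
  'b' x 1 => "b1"
  'c' x 2 => "c2"
  'a' x 1 => "a1"
  'c' x 2 => "c2"
Compressed: "b1a2b1c1b1c2a1c2"
Compressed length: 16

16


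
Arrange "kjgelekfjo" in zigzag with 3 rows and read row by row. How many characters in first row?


Zigzag "kjgelekfjo" into 3 rows:
Placing characters:
  'k' => row 0
  'j' => row 1
  'g' => row 2
  'e' => row 1
  'l' => row 0
  'e' => row 1
  'k' => row 2
  'f' => row 1
  'j' => row 0
  'o' => row 1
Rows:
  Row 0: "klj"
  Row 1: "jeefo"
  Row 2: "gk"
First row length: 3

3


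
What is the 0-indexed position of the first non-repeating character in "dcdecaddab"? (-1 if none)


Input: dcdecaddab
Character frequencies:
  'a': 2
  'b': 1
  'c': 2
  'd': 4
  'e': 1
Scanning left to right for freq == 1:
  Position 0 ('d'): freq=4, skip
  Position 1 ('c'): freq=2, skip
  Position 2 ('d'): freq=4, skip
  Position 3 ('e'): unique! => answer = 3

3


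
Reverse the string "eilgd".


Input: eilgd
Reading characters right to left:
  Position 4: 'd'
  Position 3: 'g'
  Position 2: 'l'
  Position 1: 'i'
  Position 0: 'e'
Reversed: dglie

dglie


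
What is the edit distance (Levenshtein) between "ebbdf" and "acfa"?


Computing edit distance: "ebbdf" -> "acfa"
DP table:
           a    c    f    a
      0    1    2    3    4
  e   1    1    2    3    4
  b   2    2    2    3    4
  b   3    3    3    3    4
  d   4    4    4    4    4
  f   5    5    5    4    5
Edit distance = dp[5][4] = 5

5


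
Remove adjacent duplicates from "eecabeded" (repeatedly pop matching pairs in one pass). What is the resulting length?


Input: eecabeded
Stack-based adjacent duplicate removal:
  Read 'e': push. Stack: e
  Read 'e': matches stack top 'e' => pop. Stack: (empty)
  Read 'c': push. Stack: c
  Read 'a': push. Stack: ca
  Read 'b': push. Stack: cab
  Read 'e': push. Stack: cabe
  Read 'd': push. Stack: cabed
  Read 'e': push. Stack: cabede
  Read 'd': push. Stack: cabeded
Final stack: "cabeded" (length 7)

7


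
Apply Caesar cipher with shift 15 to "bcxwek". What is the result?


Caesar cipher: shift "bcxwek" by 15
  'b' (pos 1) + 15 = pos 16 = 'q'
  'c' (pos 2) + 15 = pos 17 = 'r'
  'x' (pos 23) + 15 = pos 12 = 'm'
  'w' (pos 22) + 15 = pos 11 = 'l'
  'e' (pos 4) + 15 = pos 19 = 't'
  'k' (pos 10) + 15 = pos 25 = 'z'
Result: qrmltz

qrmltz


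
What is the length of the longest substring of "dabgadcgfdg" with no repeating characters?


Input: "dabgadcgfdg"
Sliding window (track last position of each char):
  Position 0 ('d'): window [0,0] length 1 -- new best
  Position 1 ('a'): window [0,1] length 2 -- new best
  Position 2 ('b'): window [0,2] length 3 -- new best
  Position 3 ('g'): window [0,3] length 4 -- new best
  Position 4 ('a'): repeat (last at 1), move window start to 2
  Position 4 ('a'): window [2,4] length 3
  Position 5 ('d'): window [2,5] length 4
  Position 6 ('c'): window [2,6] length 5 -- new best
  Position 7 ('g'): repeat (last at 3), move window start to 4
  Position 7 ('g'): window [4,7] length 4
  Position 8 ('f'): window [4,8] length 5
  Position 9 ('d'): repeat (last at 5), move window start to 6
  Position 9 ('d'): window [6,9] length 4
  Position 10 ('g'): repeat (last at 7), move window start to 8
  Position 10 ('g'): window [8,10] length 3
Longest substring with no repeats: "bgadc" with length 5

5


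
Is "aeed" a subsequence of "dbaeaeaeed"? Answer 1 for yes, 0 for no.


Check if "aeed" is a subsequence of "dbaeaeaeed"
Greedy scan:
  Position 0 ('d'): no match needed
  Position 1 ('b'): no match needed
  Position 2 ('a'): matches sub[0] = 'a'
  Position 3 ('e'): matches sub[1] = 'e'
  Position 4 ('a'): no match needed
  Position 5 ('e'): matches sub[2] = 'e'
  Position 6 ('a'): no match needed
  Position 7 ('e'): no match needed
  Position 8 ('e'): no match needed
  Position 9 ('d'): matches sub[3] = 'd'
All 4 characters matched => is a subsequence

1


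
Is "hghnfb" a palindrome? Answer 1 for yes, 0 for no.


Input: hghnfb
Reversed: bfnhgh
  Compare pos 0 ('h') with pos 5 ('b'): MISMATCH
  Compare pos 1 ('g') with pos 4 ('f'): MISMATCH
  Compare pos 2 ('h') with pos 3 ('n'): MISMATCH
Result: not a palindrome

0


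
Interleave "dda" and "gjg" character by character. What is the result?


Interleaving "dda" and "gjg":
  Position 0: 'd' from first, 'g' from second => "dg"
  Position 1: 'd' from first, 'j' from second => "dj"
  Position 2: 'a' from first, 'g' from second => "ag"
Result: dgdjag

dgdjag


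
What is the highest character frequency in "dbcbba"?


Input: dbcbba
Character counts:
  'a': 1
  'b': 3
  'c': 1
  'd': 1
Maximum frequency: 3

3


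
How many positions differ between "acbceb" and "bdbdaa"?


Comparing "acbceb" and "bdbdaa" position by position:
  Position 0: 'a' vs 'b' => DIFFER
  Position 1: 'c' vs 'd' => DIFFER
  Position 2: 'b' vs 'b' => same
  Position 3: 'c' vs 'd' => DIFFER
  Position 4: 'e' vs 'a' => DIFFER
  Position 5: 'b' vs 'a' => DIFFER
Positions that differ: 5

5


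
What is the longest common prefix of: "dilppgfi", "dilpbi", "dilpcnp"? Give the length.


Words: dilppgfi, dilpbi, dilpcnp
  Position 0: all 'd' => match
  Position 1: all 'i' => match
  Position 2: all 'l' => match
  Position 3: all 'p' => match
  Position 4: ('p', 'b', 'c') => mismatch, stop
LCP = "dilp" (length 4)

4


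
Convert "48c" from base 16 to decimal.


Input: "48c" in base 16
Positional expansion:
  Digit '4' (value 4) x 16^2 = 1024
  Digit '8' (value 8) x 16^1 = 128
  Digit 'c' (value 12) x 16^0 = 12
Sum = 1164

1164


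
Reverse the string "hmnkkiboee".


Input: hmnkkiboee
Reading characters right to left:
  Position 9: 'e'
  Position 8: 'e'
  Position 7: 'o'
  Position 6: 'b'
  Position 5: 'i'
  Position 4: 'k'
  Position 3: 'k'
  Position 2: 'n'
  Position 1: 'm'
  Position 0: 'h'
Reversed: eeobikknmh

eeobikknmh


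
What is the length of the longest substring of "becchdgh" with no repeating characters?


Input: "becchdgh"
Sliding window (track last position of each char):
  Position 0 ('b'): window [0,0] length 1 -- new best
  Position 1 ('e'): window [0,1] length 2 -- new best
  Position 2 ('c'): window [0,2] length 3 -- new best
  Position 3 ('c'): repeat (last at 2), move window start to 3
  Position 3 ('c'): window [3,3] length 1
  Position 4 ('h'): window [3,4] length 2
  Position 5 ('d'): window [3,5] length 3
  Position 6 ('g'): window [3,6] length 4 -- new best
  Position 7 ('h'): repeat (last at 4), move window start to 5
  Position 7 ('h'): window [5,7] length 3
Longest substring with no repeats: "chdg" with length 4

4


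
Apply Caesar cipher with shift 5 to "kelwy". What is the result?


Caesar cipher: shift "kelwy" by 5
  'k' (pos 10) + 5 = pos 15 = 'p'
  'e' (pos 4) + 5 = pos 9 = 'j'
  'l' (pos 11) + 5 = pos 16 = 'q'
  'w' (pos 22) + 5 = pos 1 = 'b'
  'y' (pos 24) + 5 = pos 3 = 'd'
Result: pjqbd

pjqbd


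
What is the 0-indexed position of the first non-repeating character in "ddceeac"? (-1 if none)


Input: ddceeac
Character frequencies:
  'a': 1
  'c': 2
  'd': 2
  'e': 2
Scanning left to right for freq == 1:
  Position 0 ('d'): freq=2, skip
  Position 1 ('d'): freq=2, skip
  Position 2 ('c'): freq=2, skip
  Position 3 ('e'): freq=2, skip
  Position 4 ('e'): freq=2, skip
  Position 5 ('a'): unique! => answer = 5

5


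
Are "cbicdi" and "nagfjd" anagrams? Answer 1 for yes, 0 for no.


Strings: "cbicdi", "nagfjd"
Sorted first:  bccdii
Sorted second: adfgjn
Differ at position 0: 'b' vs 'a' => not anagrams

0


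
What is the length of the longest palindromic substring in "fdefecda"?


Input: "fdefecda"
Checking substrings for palindromes:
  [2:5] "efe" (len 3) => palindrome
Longest palindromic substring: "efe" with length 3

3


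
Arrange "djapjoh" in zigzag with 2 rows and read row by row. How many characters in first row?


Zigzag "djapjoh" into 2 rows:
Placing characters:
  'd' => row 0
  'j' => row 1
  'a' => row 0
  'p' => row 1
  'j' => row 0
  'o' => row 1
  'h' => row 0
Rows:
  Row 0: "dajh"
  Row 1: "jpo"
First row length: 4

4


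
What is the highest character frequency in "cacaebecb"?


Input: cacaebecb
Character counts:
  'a': 2
  'b': 2
  'c': 3
  'e': 2
Maximum frequency: 3

3


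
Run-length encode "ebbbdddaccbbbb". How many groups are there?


Input: ebbbdddaccbbbb
Scanning for consecutive runs:
  Group 1: 'e' x 1 (positions 0-0)
  Group 2: 'b' x 3 (positions 1-3)
  Group 3: 'd' x 3 (positions 4-6)
  Group 4: 'a' x 1 (positions 7-7)
  Group 5: 'c' x 2 (positions 8-9)
  Group 6: 'b' x 4 (positions 10-13)
Total groups: 6

6


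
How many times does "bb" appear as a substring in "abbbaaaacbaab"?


Searching for "bb" in "abbbaaaacbaab"
Scanning each position:
  Position 0: "ab" => no
  Position 1: "bb" => MATCH
  Position 2: "bb" => MATCH
  Position 3: "ba" => no
  Position 4: "aa" => no
  Position 5: "aa" => no
  Position 6: "aa" => no
  Position 7: "ac" => no
  Position 8: "cb" => no
  Position 9: "ba" => no
  Position 10: "aa" => no
  Position 11: "ab" => no
Total occurrences: 2

2


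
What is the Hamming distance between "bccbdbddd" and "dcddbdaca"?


Comparing "bccbdbddd" and "dcddbdaca" position by position:
  Position 0: 'b' vs 'd' => differ
  Position 1: 'c' vs 'c' => same
  Position 2: 'c' vs 'd' => differ
  Position 3: 'b' vs 'd' => differ
  Position 4: 'd' vs 'b' => differ
  Position 5: 'b' vs 'd' => differ
  Position 6: 'd' vs 'a' => differ
  Position 7: 'd' vs 'c' => differ
  Position 8: 'd' vs 'a' => differ
Total differences (Hamming distance): 8

8


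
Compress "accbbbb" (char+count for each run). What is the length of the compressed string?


Input: accbbbb
Runs:
  'a' x 1 => "a1"
  'c' x 2 => "c2"
  'b' x 4 => "b4"
Compressed: "a1c2b4"
Compressed length: 6

6


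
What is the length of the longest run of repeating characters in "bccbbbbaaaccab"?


Input: "bccbbbbaaaccab"
Scanning for longest run:
  Position 1 ('c'): new char, reset run to 1
  Position 2 ('c'): continues run of 'c', length=2
  Position 3 ('b'): new char, reset run to 1
  Position 4 ('b'): continues run of 'b', length=2
  Position 5 ('b'): continues run of 'b', length=3
  Position 6 ('b'): continues run of 'b', length=4
  Position 7 ('a'): new char, reset run to 1
  Position 8 ('a'): continues run of 'a', length=2
  Position 9 ('a'): continues run of 'a', length=3
  Position 10 ('c'): new char, reset run to 1
  Position 11 ('c'): continues run of 'c', length=2
  Position 12 ('a'): new char, reset run to 1
  Position 13 ('b'): new char, reset run to 1
Longest run: 'b' with length 4

4


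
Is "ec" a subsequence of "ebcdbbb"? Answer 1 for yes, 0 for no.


Check if "ec" is a subsequence of "ebcdbbb"
Greedy scan:
  Position 0 ('e'): matches sub[0] = 'e'
  Position 1 ('b'): no match needed
  Position 2 ('c'): matches sub[1] = 'c'
  Position 3 ('d'): no match needed
  Position 4 ('b'): no match needed
  Position 5 ('b'): no match needed
  Position 6 ('b'): no match needed
All 2 characters matched => is a subsequence

1


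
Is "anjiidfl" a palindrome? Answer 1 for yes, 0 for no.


Input: anjiidfl
Reversed: lfdiijna
  Compare pos 0 ('a') with pos 7 ('l'): MISMATCH
  Compare pos 1 ('n') with pos 6 ('f'): MISMATCH
  Compare pos 2 ('j') with pos 5 ('d'): MISMATCH
  Compare pos 3 ('i') with pos 4 ('i'): match
Result: not a palindrome

0


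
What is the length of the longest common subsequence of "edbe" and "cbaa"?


LCS of "edbe" and "cbaa"
DP table:
           c    b    a    a
      0    0    0    0    0
  e   0    0    0    0    0
  d   0    0    0    0    0
  b   0    0    1    1    1
  e   0    0    1    1    1
LCS length = dp[4][4] = 1

1


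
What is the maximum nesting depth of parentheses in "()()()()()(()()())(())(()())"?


Input: "()()()()()(()()())(())(()())"
Tracking depth:
  Position 0 '(': depth becomes 1
  Position 1 ')': depth becomes 0
  Position 2 '(': depth becomes 1
  Position 3 ')': depth becomes 0
  Position 4 '(': depth becomes 1
  Position 5 ')': depth becomes 0
  Position 6 '(': depth becomes 1
  Position 7 ')': depth becomes 0
  Position 8 '(': depth becomes 1
  Position 9 ')': depth becomes 0
  Position 10 '(': depth becomes 1
  Position 11 '(': depth becomes 2
  Position 12 ')': depth becomes 1
  Position 13 '(': depth becomes 2
  Position 14 ')': depth becomes 1
  Position 15 '(': depth becomes 2
  Position 16 ')': depth becomes 1
  Position 17 ')': depth becomes 0
  Position 18 '(': depth becomes 1
  Position 19 '(': depth becomes 2
  Position 20 ')': depth becomes 1
  Position 21 ')': depth becomes 0
  Position 22 '(': depth becomes 1
  Position 23 '(': depth becomes 2
  Position 24 ')': depth becomes 1
  Position 25 '(': depth becomes 2
  Position 26 ')': depth becomes 1
  Position 27 ')': depth becomes 0
Maximum depth reached: 2

2


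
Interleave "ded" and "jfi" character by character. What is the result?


Interleaving "ded" and "jfi":
  Position 0: 'd' from first, 'j' from second => "dj"
  Position 1: 'e' from first, 'f' from second => "ef"
  Position 2: 'd' from first, 'i' from second => "di"
Result: djefdi

djefdi


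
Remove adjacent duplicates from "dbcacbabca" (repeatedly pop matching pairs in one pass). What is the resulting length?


Input: dbcacbabca
Stack-based adjacent duplicate removal:
  Read 'd': push. Stack: d
  Read 'b': push. Stack: db
  Read 'c': push. Stack: dbc
  Read 'a': push. Stack: dbca
  Read 'c': push. Stack: dbcac
  Read 'b': push. Stack: dbcacb
  Read 'a': push. Stack: dbcacba
  Read 'b': push. Stack: dbcacbab
  Read 'c': push. Stack: dbcacbabc
  Read 'a': push. Stack: dbcacbabca
Final stack: "dbcacbabca" (length 10)

10


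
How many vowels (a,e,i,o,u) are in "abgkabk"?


Input: abgkabk
Checking each character:
  'a' at position 0: vowel (running total: 1)
  'b' at position 1: consonant
  'g' at position 2: consonant
  'k' at position 3: consonant
  'a' at position 4: vowel (running total: 2)
  'b' at position 5: consonant
  'k' at position 6: consonant
Total vowels: 2

2


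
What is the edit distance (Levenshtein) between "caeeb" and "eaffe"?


Computing edit distance: "caeeb" -> "eaffe"
DP table:
           e    a    f    f    e
      0    1    2    3    4    5
  c   1    1    2    3    4    5
  a   2    2    1    2    3    4
  e   3    2    2    2    3    3
  e   4    3    3    3    3    3
  b   5    4    4    4    4    4
Edit distance = dp[5][5] = 4

4


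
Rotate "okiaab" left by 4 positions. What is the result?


Input: "okiaab", rotate left by 4
First 4 characters: "okia"
Remaining characters: "ab"
Concatenate remaining + first: "ab" + "okia" = "abokia"

abokia


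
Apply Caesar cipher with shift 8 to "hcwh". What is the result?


Caesar cipher: shift "hcwh" by 8
  'h' (pos 7) + 8 = pos 15 = 'p'
  'c' (pos 2) + 8 = pos 10 = 'k'
  'w' (pos 22) + 8 = pos 4 = 'e'
  'h' (pos 7) + 8 = pos 15 = 'p'
Result: pkep

pkep


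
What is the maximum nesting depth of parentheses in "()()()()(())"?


Input: "()()()()(())"
Tracking depth:
  Position 0 '(': depth becomes 1
  Position 1 ')': depth becomes 0
  Position 2 '(': depth becomes 1
  Position 3 ')': depth becomes 0
  Position 4 '(': depth becomes 1
  Position 5 ')': depth becomes 0
  Position 6 '(': depth becomes 1
  Position 7 ')': depth becomes 0
  Position 8 '(': depth becomes 1
  Position 9 '(': depth becomes 2
  Position 10 ')': depth becomes 1
  Position 11 ')': depth becomes 0
Maximum depth reached: 2

2


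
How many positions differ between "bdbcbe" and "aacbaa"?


Comparing "bdbcbe" and "aacbaa" position by position:
  Position 0: 'b' vs 'a' => DIFFER
  Position 1: 'd' vs 'a' => DIFFER
  Position 2: 'b' vs 'c' => DIFFER
  Position 3: 'c' vs 'b' => DIFFER
  Position 4: 'b' vs 'a' => DIFFER
  Position 5: 'e' vs 'a' => DIFFER
Positions that differ: 6

6


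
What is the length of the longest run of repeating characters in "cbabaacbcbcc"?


Input: "cbabaacbcbcc"
Scanning for longest run:
  Position 1 ('b'): new char, reset run to 1
  Position 2 ('a'): new char, reset run to 1
  Position 3 ('b'): new char, reset run to 1
  Position 4 ('a'): new char, reset run to 1
  Position 5 ('a'): continues run of 'a', length=2
  Position 6 ('c'): new char, reset run to 1
  Position 7 ('b'): new char, reset run to 1
  Position 8 ('c'): new char, reset run to 1
  Position 9 ('b'): new char, reset run to 1
  Position 10 ('c'): new char, reset run to 1
  Position 11 ('c'): continues run of 'c', length=2
Longest run: 'a' with length 2

2


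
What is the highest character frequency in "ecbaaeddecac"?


Input: ecbaaeddecac
Character counts:
  'a': 3
  'b': 1
  'c': 3
  'd': 2
  'e': 3
Maximum frequency: 3

3


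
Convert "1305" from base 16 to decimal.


Input: "1305" in base 16
Positional expansion:
  Digit '1' (value 1) x 16^3 = 4096
  Digit '3' (value 3) x 16^2 = 768
  Digit '0' (value 0) x 16^1 = 0
  Digit '5' (value 5) x 16^0 = 5
Sum = 4869

4869


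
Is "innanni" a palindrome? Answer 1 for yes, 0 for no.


Input: innanni
Reversed: innanni
  Compare pos 0 ('i') with pos 6 ('i'): match
  Compare pos 1 ('n') with pos 5 ('n'): match
  Compare pos 2 ('n') with pos 4 ('n'): match
Result: palindrome

1


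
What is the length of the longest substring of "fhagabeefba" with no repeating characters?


Input: "fhagabeefba"
Sliding window (track last position of each char):
  Position 0 ('f'): window [0,0] length 1 -- new best
  Position 1 ('h'): window [0,1] length 2 -- new best
  Position 2 ('a'): window [0,2] length 3 -- new best
  Position 3 ('g'): window [0,3] length 4 -- new best
  Position 4 ('a'): repeat (last at 2), move window start to 3
  Position 4 ('a'): window [3,4] length 2
  Position 5 ('b'): window [3,5] length 3
  Position 6 ('e'): window [3,6] length 4
  Position 7 ('e'): repeat (last at 6), move window start to 7
  Position 7 ('e'): window [7,7] length 1
  Position 8 ('f'): window [7,8] length 2
  Position 9 ('b'): window [7,9] length 3
  Position 10 ('a'): window [7,10] length 4
Longest substring with no repeats: "fhag" with length 4

4


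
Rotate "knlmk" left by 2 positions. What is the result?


Input: "knlmk", rotate left by 2
First 2 characters: "kn"
Remaining characters: "lmk"
Concatenate remaining + first: "lmk" + "kn" = "lmkkn"

lmkkn


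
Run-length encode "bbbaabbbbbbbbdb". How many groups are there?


Input: bbbaabbbbbbbbdb
Scanning for consecutive runs:
  Group 1: 'b' x 3 (positions 0-2)
  Group 2: 'a' x 2 (positions 3-4)
  Group 3: 'b' x 8 (positions 5-12)
  Group 4: 'd' x 1 (positions 13-13)
  Group 5: 'b' x 1 (positions 14-14)
Total groups: 5

5


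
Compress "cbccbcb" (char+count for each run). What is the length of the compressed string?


Input: cbccbcb
Runs:
  'c' x 1 => "c1"
  'b' x 1 => "b1"
  'c' x 2 => "c2"
  'b' x 1 => "b1"
  'c' x 1 => "c1"
  'b' x 1 => "b1"
Compressed: "c1b1c2b1c1b1"
Compressed length: 12

12


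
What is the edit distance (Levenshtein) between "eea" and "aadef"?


Computing edit distance: "eea" -> "aadef"
DP table:
           a    a    d    e    f
      0    1    2    3    4    5
  e   1    1    2    3    3    4
  e   2    2    2    3    3    4
  a   3    2    2    3    4    4
Edit distance = dp[3][5] = 4

4


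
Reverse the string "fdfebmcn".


Input: fdfebmcn
Reading characters right to left:
  Position 7: 'n'
  Position 6: 'c'
  Position 5: 'm'
  Position 4: 'b'
  Position 3: 'e'
  Position 2: 'f'
  Position 1: 'd'
  Position 0: 'f'
Reversed: ncmbefdf

ncmbefdf


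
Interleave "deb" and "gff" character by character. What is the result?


Interleaving "deb" and "gff":
  Position 0: 'd' from first, 'g' from second => "dg"
  Position 1: 'e' from first, 'f' from second => "ef"
  Position 2: 'b' from first, 'f' from second => "bf"
Result: dgefbf

dgefbf


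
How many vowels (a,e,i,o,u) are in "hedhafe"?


Input: hedhafe
Checking each character:
  'h' at position 0: consonant
  'e' at position 1: vowel (running total: 1)
  'd' at position 2: consonant
  'h' at position 3: consonant
  'a' at position 4: vowel (running total: 2)
  'f' at position 5: consonant
  'e' at position 6: vowel (running total: 3)
Total vowels: 3

3


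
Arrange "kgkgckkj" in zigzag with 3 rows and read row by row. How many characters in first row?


Zigzag "kgkgckkj" into 3 rows:
Placing characters:
  'k' => row 0
  'g' => row 1
  'k' => row 2
  'g' => row 1
  'c' => row 0
  'k' => row 1
  'k' => row 2
  'j' => row 1
Rows:
  Row 0: "kc"
  Row 1: "ggkj"
  Row 2: "kk"
First row length: 2

2


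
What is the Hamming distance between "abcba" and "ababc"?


Comparing "abcba" and "ababc" position by position:
  Position 0: 'a' vs 'a' => same
  Position 1: 'b' vs 'b' => same
  Position 2: 'c' vs 'a' => differ
  Position 3: 'b' vs 'b' => same
  Position 4: 'a' vs 'c' => differ
Total differences (Hamming distance): 2

2


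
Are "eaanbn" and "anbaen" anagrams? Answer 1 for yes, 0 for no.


Strings: "eaanbn", "anbaen"
Sorted first:  aabenn
Sorted second: aabenn
Sorted forms match => anagrams

1


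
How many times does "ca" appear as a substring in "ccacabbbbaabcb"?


Searching for "ca" in "ccacabbbbaabcb"
Scanning each position:
  Position 0: "cc" => no
  Position 1: "ca" => MATCH
  Position 2: "ac" => no
  Position 3: "ca" => MATCH
  Position 4: "ab" => no
  Position 5: "bb" => no
  Position 6: "bb" => no
  Position 7: "bb" => no
  Position 8: "ba" => no
  Position 9: "aa" => no
  Position 10: "ab" => no
  Position 11: "bc" => no
  Position 12: "cb" => no
Total occurrences: 2

2


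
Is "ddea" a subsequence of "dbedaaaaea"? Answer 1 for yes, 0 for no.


Check if "ddea" is a subsequence of "dbedaaaaea"
Greedy scan:
  Position 0 ('d'): matches sub[0] = 'd'
  Position 1 ('b'): no match needed
  Position 2 ('e'): no match needed
  Position 3 ('d'): matches sub[1] = 'd'
  Position 4 ('a'): no match needed
  Position 5 ('a'): no match needed
  Position 6 ('a'): no match needed
  Position 7 ('a'): no match needed
  Position 8 ('e'): matches sub[2] = 'e'
  Position 9 ('a'): matches sub[3] = 'a'
All 4 characters matched => is a subsequence

1


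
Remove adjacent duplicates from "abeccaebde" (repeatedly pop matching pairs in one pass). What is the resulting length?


Input: abeccaebde
Stack-based adjacent duplicate removal:
  Read 'a': push. Stack: a
  Read 'b': push. Stack: ab
  Read 'e': push. Stack: abe
  Read 'c': push. Stack: abec
  Read 'c': matches stack top 'c' => pop. Stack: abe
  Read 'a': push. Stack: abea
  Read 'e': push. Stack: abeae
  Read 'b': push. Stack: abeaeb
  Read 'd': push. Stack: abeaebd
  Read 'e': push. Stack: abeaebde
Final stack: "abeaebde" (length 8)

8


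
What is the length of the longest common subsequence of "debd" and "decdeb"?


LCS of "debd" and "decdeb"
DP table:
           d    e    c    d    e    b
      0    0    0    0    0    0    0
  d   0    1    1    1    1    1    1
  e   0    1    2    2    2    2    2
  b   0    1    2    2    2    2    3
  d   0    1    2    2    3    3    3
LCS length = dp[4][6] = 3

3


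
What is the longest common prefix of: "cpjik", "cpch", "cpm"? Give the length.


Words: cpjik, cpch, cpm
  Position 0: all 'c' => match
  Position 1: all 'p' => match
  Position 2: ('j', 'c', 'm') => mismatch, stop
LCP = "cp" (length 2)

2


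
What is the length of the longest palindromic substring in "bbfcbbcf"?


Input: "bbfcbbcf"
Checking substrings for palindromes:
  [2:8] "fcbbcf" (len 6) => palindrome
  [3:7] "cbbc" (len 4) => palindrome
  [0:2] "bb" (len 2) => palindrome
  [4:6] "bb" (len 2) => palindrome
Longest palindromic substring: "fcbbcf" with length 6

6


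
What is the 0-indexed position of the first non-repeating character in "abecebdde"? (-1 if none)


Input: abecebdde
Character frequencies:
  'a': 1
  'b': 2
  'c': 1
  'd': 2
  'e': 3
Scanning left to right for freq == 1:
  Position 0 ('a'): unique! => answer = 0

0


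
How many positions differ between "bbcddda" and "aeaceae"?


Comparing "bbcddda" and "aeaceae" position by position:
  Position 0: 'b' vs 'a' => DIFFER
  Position 1: 'b' vs 'e' => DIFFER
  Position 2: 'c' vs 'a' => DIFFER
  Position 3: 'd' vs 'c' => DIFFER
  Position 4: 'd' vs 'e' => DIFFER
  Position 5: 'd' vs 'a' => DIFFER
  Position 6: 'a' vs 'e' => DIFFER
Positions that differ: 7

7


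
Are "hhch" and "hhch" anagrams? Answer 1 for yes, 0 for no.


Strings: "hhch", "hhch"
Sorted first:  chhh
Sorted second: chhh
Sorted forms match => anagrams

1


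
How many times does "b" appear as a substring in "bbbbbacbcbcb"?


Searching for "b" in "bbbbbacbcbcb"
Scanning each position:
  Position 0: "b" => MATCH
  Position 1: "b" => MATCH
  Position 2: "b" => MATCH
  Position 3: "b" => MATCH
  Position 4: "b" => MATCH
  Position 5: "a" => no
  Position 6: "c" => no
  Position 7: "b" => MATCH
  Position 8: "c" => no
  Position 9: "b" => MATCH
  Position 10: "c" => no
  Position 11: "b" => MATCH
Total occurrences: 8

8


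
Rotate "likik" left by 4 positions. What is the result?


Input: "likik", rotate left by 4
First 4 characters: "liki"
Remaining characters: "k"
Concatenate remaining + first: "k" + "liki" = "kliki"

kliki


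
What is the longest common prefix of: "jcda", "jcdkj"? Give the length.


Words: jcda, jcdkj
  Position 0: all 'j' => match
  Position 1: all 'c' => match
  Position 2: all 'd' => match
  Position 3: ('a', 'k') => mismatch, stop
LCP = "jcd" (length 3)

3


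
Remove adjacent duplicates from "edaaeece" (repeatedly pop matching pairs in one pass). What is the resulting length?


Input: edaaeece
Stack-based adjacent duplicate removal:
  Read 'e': push. Stack: e
  Read 'd': push. Stack: ed
  Read 'a': push. Stack: eda
  Read 'a': matches stack top 'a' => pop. Stack: ed
  Read 'e': push. Stack: ede
  Read 'e': matches stack top 'e' => pop. Stack: ed
  Read 'c': push. Stack: edc
  Read 'e': push. Stack: edce
Final stack: "edce" (length 4)

4


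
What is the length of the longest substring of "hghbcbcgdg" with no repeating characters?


Input: "hghbcbcgdg"
Sliding window (track last position of each char):
  Position 0 ('h'): window [0,0] length 1 -- new best
  Position 1 ('g'): window [0,1] length 2 -- new best
  Position 2 ('h'): repeat (last at 0), move window start to 1
  Position 2 ('h'): window [1,2] length 2
  Position 3 ('b'): window [1,3] length 3 -- new best
  Position 4 ('c'): window [1,4] length 4 -- new best
  Position 5 ('b'): repeat (last at 3), move window start to 4
  Position 5 ('b'): window [4,5] length 2
  Position 6 ('c'): repeat (last at 4), move window start to 5
  Position 6 ('c'): window [5,6] length 2
  Position 7 ('g'): window [5,7] length 3
  Position 8 ('d'): window [5,8] length 4
  Position 9 ('g'): repeat (last at 7), move window start to 8
  Position 9 ('g'): window [8,9] length 2
Longest substring with no repeats: "ghbc" with length 4

4


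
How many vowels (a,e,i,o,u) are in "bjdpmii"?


Input: bjdpmii
Checking each character:
  'b' at position 0: consonant
  'j' at position 1: consonant
  'd' at position 2: consonant
  'p' at position 3: consonant
  'm' at position 4: consonant
  'i' at position 5: vowel (running total: 1)
  'i' at position 6: vowel (running total: 2)
Total vowels: 2

2


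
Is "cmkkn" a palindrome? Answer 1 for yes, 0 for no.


Input: cmkkn
Reversed: nkkmc
  Compare pos 0 ('c') with pos 4 ('n'): MISMATCH
  Compare pos 1 ('m') with pos 3 ('k'): MISMATCH
Result: not a palindrome

0


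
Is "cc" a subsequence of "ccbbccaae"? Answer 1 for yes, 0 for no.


Check if "cc" is a subsequence of "ccbbccaae"
Greedy scan:
  Position 0 ('c'): matches sub[0] = 'c'
  Position 1 ('c'): matches sub[1] = 'c'
  Position 2 ('b'): no match needed
  Position 3 ('b'): no match needed
  Position 4 ('c'): no match needed
  Position 5 ('c'): no match needed
  Position 6 ('a'): no match needed
  Position 7 ('a'): no match needed
  Position 8 ('e'): no match needed
All 2 characters matched => is a subsequence

1


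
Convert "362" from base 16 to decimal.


Input: "362" in base 16
Positional expansion:
  Digit '3' (value 3) x 16^2 = 768
  Digit '6' (value 6) x 16^1 = 96
  Digit '2' (value 2) x 16^0 = 2
Sum = 866

866


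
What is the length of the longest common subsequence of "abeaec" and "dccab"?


LCS of "abeaec" and "dccab"
DP table:
           d    c    c    a    b
      0    0    0    0    0    0
  a   0    0    0    0    1    1
  b   0    0    0    0    1    2
  e   0    0    0    0    1    2
  a   0    0    0    0    1    2
  e   0    0    0    0    1    2
  c   0    0    1    1    1    2
LCS length = dp[6][5] = 2

2


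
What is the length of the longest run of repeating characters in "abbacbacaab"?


Input: "abbacbacaab"
Scanning for longest run:
  Position 1 ('b'): new char, reset run to 1
  Position 2 ('b'): continues run of 'b', length=2
  Position 3 ('a'): new char, reset run to 1
  Position 4 ('c'): new char, reset run to 1
  Position 5 ('b'): new char, reset run to 1
  Position 6 ('a'): new char, reset run to 1
  Position 7 ('c'): new char, reset run to 1
  Position 8 ('a'): new char, reset run to 1
  Position 9 ('a'): continues run of 'a', length=2
  Position 10 ('b'): new char, reset run to 1
Longest run: 'b' with length 2

2


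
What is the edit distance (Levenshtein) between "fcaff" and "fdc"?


Computing edit distance: "fcaff" -> "fdc"
DP table:
           f    d    c
      0    1    2    3
  f   1    0    1    2
  c   2    1    1    1
  a   3    2    2    2
  f   4    3    3    3
  f   5    4    4    4
Edit distance = dp[5][3] = 4

4


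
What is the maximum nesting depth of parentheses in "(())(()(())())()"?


Input: "(())(()(())())()"
Tracking depth:
  Position 0 '(': depth becomes 1
  Position 1 '(': depth becomes 2
  Position 2 ')': depth becomes 1
  Position 3 ')': depth becomes 0
  Position 4 '(': depth becomes 1
  Position 5 '(': depth becomes 2
  Position 6 ')': depth becomes 1
  Position 7 '(': depth becomes 2
  Position 8 '(': depth becomes 3
  Position 9 ')': depth becomes 2
  Position 10 ')': depth becomes 1
  Position 11 '(': depth becomes 2
  Position 12 ')': depth becomes 1
  Position 13 ')': depth becomes 0
  Position 14 '(': depth becomes 1
  Position 15 ')': depth becomes 0
Maximum depth reached: 3

3


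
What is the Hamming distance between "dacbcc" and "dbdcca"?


Comparing "dacbcc" and "dbdcca" position by position:
  Position 0: 'd' vs 'd' => same
  Position 1: 'a' vs 'b' => differ
  Position 2: 'c' vs 'd' => differ
  Position 3: 'b' vs 'c' => differ
  Position 4: 'c' vs 'c' => same
  Position 5: 'c' vs 'a' => differ
Total differences (Hamming distance): 4

4
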